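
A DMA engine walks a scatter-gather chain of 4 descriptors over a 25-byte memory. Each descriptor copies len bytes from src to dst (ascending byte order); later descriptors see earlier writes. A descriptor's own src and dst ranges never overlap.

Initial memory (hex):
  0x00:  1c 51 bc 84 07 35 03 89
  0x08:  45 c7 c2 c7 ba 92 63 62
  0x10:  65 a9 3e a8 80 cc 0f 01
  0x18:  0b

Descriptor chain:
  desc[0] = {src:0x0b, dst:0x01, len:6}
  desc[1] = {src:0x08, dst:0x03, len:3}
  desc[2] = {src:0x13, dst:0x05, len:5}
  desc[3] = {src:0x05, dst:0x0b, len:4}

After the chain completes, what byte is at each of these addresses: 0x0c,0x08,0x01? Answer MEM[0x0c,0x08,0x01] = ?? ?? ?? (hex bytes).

MEM[0x0c,0x08,0x01] = 80 0f c7

#0 dst[0x01+6] := {0xc7,0xba,0x92,0x63,0x62,0x65}
#1 dst[0x03+3] := {0x45,0xc7,0xc2}
#2 dst[0x05+5] := {0xa8,0x80,0xcc,0x0f,0x01}
#3 dst[0x0b+4] := {0xa8,0x80,0xcc,0x0f}
query mem[0x0c]=0x80, mem[0x08]=0x0f, mem[0x01]=0xc7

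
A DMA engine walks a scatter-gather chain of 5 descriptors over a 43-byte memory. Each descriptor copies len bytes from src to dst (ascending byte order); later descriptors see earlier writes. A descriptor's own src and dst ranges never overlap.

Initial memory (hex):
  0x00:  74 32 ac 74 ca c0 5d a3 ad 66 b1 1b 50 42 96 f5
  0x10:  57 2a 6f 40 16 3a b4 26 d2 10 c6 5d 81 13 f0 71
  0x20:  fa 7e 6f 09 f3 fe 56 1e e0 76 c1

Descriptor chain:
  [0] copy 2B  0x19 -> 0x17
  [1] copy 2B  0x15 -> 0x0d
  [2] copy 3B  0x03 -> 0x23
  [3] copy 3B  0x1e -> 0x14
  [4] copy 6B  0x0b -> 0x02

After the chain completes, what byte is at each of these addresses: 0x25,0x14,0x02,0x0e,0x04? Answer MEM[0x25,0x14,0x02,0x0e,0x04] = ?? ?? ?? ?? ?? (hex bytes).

MEM[0x25,0x14,0x02,0x0e,0x04] = c0 f0 1b b4 3a

[0] 0x19->0x17 len=2 : 10 c6
[1] 0x15->0x0d len=2 : 3a b4
[2] 0x03->0x23 len=3 : 74 ca c0
[3] 0x1e->0x14 len=3 : f0 71 fa
[4] 0x0b->0x02 len=6 : 1b 50 3a b4 f5 57
query mem[0x25]=0xc0, mem[0x14]=0xf0, mem[0x02]=0x1b, mem[0x0e]=0xb4, mem[0x04]=0x3a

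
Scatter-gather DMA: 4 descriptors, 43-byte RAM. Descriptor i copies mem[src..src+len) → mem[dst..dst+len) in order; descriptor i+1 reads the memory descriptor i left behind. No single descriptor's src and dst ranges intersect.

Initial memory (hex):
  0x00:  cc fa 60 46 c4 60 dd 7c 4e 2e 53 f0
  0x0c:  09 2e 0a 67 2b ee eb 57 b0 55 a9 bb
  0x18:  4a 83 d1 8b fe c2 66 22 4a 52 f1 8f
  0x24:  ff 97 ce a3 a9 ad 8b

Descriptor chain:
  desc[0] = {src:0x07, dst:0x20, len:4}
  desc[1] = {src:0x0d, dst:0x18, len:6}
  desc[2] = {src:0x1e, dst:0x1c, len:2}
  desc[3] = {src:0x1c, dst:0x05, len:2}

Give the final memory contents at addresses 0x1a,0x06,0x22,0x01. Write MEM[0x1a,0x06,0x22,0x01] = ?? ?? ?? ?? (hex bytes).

D0: mem[0x20..0x23] <- [7c 4e 2e 53]
D1: mem[0x18..0x1d] <- [2e 0a 67 2b ee eb]
D2: mem[0x1c..0x1d] <- [66 22]
D3: mem[0x05..0x06] <- [66 22]
query mem[0x1a]=0x67, mem[0x06]=0x22, mem[0x22]=0x2e, mem[0x01]=0xfa

MEM[0x1a,0x06,0x22,0x01] = 67 22 2e fa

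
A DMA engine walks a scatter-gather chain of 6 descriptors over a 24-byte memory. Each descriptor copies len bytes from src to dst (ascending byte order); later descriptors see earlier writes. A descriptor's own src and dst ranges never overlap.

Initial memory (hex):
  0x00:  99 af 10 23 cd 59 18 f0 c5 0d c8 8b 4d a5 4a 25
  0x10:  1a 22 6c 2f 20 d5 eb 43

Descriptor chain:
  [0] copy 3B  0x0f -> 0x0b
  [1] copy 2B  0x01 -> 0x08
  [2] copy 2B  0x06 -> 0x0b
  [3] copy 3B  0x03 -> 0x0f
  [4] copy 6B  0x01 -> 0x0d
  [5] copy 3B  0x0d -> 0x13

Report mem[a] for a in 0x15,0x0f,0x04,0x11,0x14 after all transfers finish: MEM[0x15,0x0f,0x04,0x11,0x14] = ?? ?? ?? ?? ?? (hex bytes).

  after D0: wrote 3B at 0x0b = 251a22
  after D1: wrote 2B at 0x08 = af10
  after D2: wrote 2B at 0x0b = 18f0
  after D3: wrote 3B at 0x0f = 23cd59
  after D4: wrote 6B at 0x0d = af1023cd5918
  after D5: wrote 3B at 0x13 = af1023
query mem[0x15]=0x23, mem[0x0f]=0x23, mem[0x04]=0xcd, mem[0x11]=0x59, mem[0x14]=0x10

MEM[0x15,0x0f,0x04,0x11,0x14] = 23 23 cd 59 10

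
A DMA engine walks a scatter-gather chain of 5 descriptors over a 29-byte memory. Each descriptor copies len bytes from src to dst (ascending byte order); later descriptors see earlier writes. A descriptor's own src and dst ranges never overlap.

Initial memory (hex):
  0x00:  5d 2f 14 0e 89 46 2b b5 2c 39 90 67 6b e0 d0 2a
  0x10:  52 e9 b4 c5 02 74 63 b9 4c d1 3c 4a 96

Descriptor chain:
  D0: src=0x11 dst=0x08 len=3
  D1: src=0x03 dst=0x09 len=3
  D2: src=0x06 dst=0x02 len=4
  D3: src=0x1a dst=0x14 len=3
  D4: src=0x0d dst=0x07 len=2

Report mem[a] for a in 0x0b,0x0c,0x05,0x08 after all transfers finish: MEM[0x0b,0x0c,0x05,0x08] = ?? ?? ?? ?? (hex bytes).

MEM[0x0b,0x0c,0x05,0x08] = 46 6b 0e d0

  after D0: wrote 3B at 0x08 = e9b4c5
  after D1: wrote 3B at 0x09 = 0e8946
  after D2: wrote 4B at 0x02 = 2bb5e90e
  after D3: wrote 3B at 0x14 = 3c4a96
  after D4: wrote 2B at 0x07 = e0d0
query mem[0x0b]=0x46, mem[0x0c]=0x6b, mem[0x05]=0x0e, mem[0x08]=0xd0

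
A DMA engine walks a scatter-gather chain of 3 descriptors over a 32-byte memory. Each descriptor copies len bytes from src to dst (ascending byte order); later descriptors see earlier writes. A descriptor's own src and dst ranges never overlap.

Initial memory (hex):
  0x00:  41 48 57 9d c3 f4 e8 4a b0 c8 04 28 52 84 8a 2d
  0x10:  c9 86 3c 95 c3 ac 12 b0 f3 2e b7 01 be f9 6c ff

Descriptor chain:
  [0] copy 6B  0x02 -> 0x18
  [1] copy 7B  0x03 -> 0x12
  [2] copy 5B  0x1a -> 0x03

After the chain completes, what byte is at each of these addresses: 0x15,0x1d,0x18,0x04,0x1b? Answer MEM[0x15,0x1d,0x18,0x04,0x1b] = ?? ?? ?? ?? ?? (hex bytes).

#0 dst[0x18+6] := {0x57,0x9d,0xc3,0xf4,0xe8,0x4a}
#1 dst[0x12+7] := {0x9d,0xc3,0xf4,0xe8,0x4a,0xb0,0xc8}
#2 dst[0x03+5] := {0xc3,0xf4,0xe8,0x4a,0x6c}
query mem[0x15]=0xe8, mem[0x1d]=0x4a, mem[0x18]=0xc8, mem[0x04]=0xf4, mem[0x1b]=0xf4

MEM[0x15,0x1d,0x18,0x04,0x1b] = e8 4a c8 f4 f4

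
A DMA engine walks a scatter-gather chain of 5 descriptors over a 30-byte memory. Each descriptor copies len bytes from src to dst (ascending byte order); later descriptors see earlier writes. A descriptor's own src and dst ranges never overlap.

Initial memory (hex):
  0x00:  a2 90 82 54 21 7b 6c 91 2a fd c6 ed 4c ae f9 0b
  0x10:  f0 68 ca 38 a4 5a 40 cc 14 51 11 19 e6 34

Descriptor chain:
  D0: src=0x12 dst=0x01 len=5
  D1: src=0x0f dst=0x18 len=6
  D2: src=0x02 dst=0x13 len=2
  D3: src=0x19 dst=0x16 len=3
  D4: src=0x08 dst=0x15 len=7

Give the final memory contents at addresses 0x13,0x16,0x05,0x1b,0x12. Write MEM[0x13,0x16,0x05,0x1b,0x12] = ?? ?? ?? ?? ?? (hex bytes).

[0] 0x12->0x01 len=5 : ca 38 a4 5a 40
[1] 0x0f->0x18 len=6 : 0b f0 68 ca 38 a4
[2] 0x02->0x13 len=2 : 38 a4
[3] 0x19->0x16 len=3 : f0 68 ca
[4] 0x08->0x15 len=7 : 2a fd c6 ed 4c ae f9
query mem[0x13]=0x38, mem[0x16]=0xfd, mem[0x05]=0x40, mem[0x1b]=0xf9, mem[0x12]=0xca

MEM[0x13,0x16,0x05,0x1b,0x12] = 38 fd 40 f9 ca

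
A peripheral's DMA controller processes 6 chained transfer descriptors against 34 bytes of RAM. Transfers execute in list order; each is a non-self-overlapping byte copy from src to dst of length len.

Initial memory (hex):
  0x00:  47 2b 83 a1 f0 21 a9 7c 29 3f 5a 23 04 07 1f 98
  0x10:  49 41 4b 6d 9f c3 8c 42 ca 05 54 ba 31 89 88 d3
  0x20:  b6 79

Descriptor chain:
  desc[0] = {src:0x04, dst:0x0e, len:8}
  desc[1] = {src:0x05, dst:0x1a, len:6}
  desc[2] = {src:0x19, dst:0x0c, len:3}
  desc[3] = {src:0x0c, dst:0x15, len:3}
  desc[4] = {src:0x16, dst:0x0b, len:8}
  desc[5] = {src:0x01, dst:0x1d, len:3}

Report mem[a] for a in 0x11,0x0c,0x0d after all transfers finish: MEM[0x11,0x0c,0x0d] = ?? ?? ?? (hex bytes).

MEM[0x11,0x0c,0x0d] = 7c a9 ca

D0: mem[0x0e..0x15] <- [f0 21 a9 7c 29 3f 5a 23]
D1: mem[0x1a..0x1f] <- [21 a9 7c 29 3f 5a]
D2: mem[0x0c..0x0e] <- [05 21 a9]
D3: mem[0x15..0x17] <- [05 21 a9]
D4: mem[0x0b..0x12] <- [21 a9 ca 05 21 a9 7c 29]
D5: mem[0x1d..0x1f] <- [2b 83 a1]
query mem[0x11]=0x7c, mem[0x0c]=0xa9, mem[0x0d]=0xca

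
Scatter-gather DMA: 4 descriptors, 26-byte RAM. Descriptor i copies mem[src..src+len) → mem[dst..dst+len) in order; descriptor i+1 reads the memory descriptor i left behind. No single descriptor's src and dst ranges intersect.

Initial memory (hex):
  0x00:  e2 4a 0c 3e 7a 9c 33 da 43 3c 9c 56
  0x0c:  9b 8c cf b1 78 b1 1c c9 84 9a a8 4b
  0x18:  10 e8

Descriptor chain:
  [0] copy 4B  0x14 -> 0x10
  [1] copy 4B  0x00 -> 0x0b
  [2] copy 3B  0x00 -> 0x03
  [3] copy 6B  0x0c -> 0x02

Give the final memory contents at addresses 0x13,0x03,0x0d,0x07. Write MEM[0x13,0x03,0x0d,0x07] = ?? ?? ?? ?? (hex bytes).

D0: mem[0x10..0x13] <- [84 9a a8 4b]
D1: mem[0x0b..0x0e] <- [e2 4a 0c 3e]
D2: mem[0x03..0x05] <- [e2 4a 0c]
D3: mem[0x02..0x07] <- [4a 0c 3e b1 84 9a]
query mem[0x13]=0x4b, mem[0x03]=0x0c, mem[0x0d]=0x0c, mem[0x07]=0x9a

MEM[0x13,0x03,0x0d,0x07] = 4b 0c 0c 9a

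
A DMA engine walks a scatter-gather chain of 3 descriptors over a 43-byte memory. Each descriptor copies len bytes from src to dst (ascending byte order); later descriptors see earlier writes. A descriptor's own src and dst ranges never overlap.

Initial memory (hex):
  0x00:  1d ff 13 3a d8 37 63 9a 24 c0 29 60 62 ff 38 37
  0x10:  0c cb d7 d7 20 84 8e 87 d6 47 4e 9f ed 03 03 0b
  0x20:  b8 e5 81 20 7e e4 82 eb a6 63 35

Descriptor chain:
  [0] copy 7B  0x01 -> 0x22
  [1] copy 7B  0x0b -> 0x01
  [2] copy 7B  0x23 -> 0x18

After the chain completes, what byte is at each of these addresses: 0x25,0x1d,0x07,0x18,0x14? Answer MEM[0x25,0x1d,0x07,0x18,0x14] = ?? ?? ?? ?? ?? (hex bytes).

  after D0: wrote 7B at 0x22 = ff133ad837639a
  after D1: wrote 7B at 0x01 = 6062ff38370ccb
  after D2: wrote 7B at 0x18 = 133ad837639a63
query mem[0x25]=0xd8, mem[0x1d]=0x9a, mem[0x07]=0xcb, mem[0x18]=0x13, mem[0x14]=0x20

MEM[0x25,0x1d,0x07,0x18,0x14] = d8 9a cb 13 20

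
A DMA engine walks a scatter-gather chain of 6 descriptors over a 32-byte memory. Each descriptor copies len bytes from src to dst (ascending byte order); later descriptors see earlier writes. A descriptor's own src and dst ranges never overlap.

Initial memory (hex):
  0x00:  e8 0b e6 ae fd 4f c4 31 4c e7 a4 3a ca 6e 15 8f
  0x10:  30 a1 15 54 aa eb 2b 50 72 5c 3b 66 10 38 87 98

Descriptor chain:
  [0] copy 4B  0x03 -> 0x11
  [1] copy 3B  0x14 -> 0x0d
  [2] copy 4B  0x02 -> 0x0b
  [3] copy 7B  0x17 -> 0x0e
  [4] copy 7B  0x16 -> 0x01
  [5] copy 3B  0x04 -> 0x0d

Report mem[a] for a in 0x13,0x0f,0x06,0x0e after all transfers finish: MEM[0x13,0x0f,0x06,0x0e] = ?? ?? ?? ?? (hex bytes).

MEM[0x13,0x0f,0x06,0x0e] = 10 66 66 3b

  after D0: wrote 4B at 0x11 = aefd4fc4
  after D1: wrote 3B at 0x0d = c4eb2b
  after D2: wrote 4B at 0x0b = e6aefd4f
  after D3: wrote 7B at 0x0e = 50725c3b661038
  after D4: wrote 7B at 0x01 = 2b50725c3b6610
  after D5: wrote 3B at 0x0d = 5c3b66
query mem[0x13]=0x10, mem[0x0f]=0x66, mem[0x06]=0x66, mem[0x0e]=0x3b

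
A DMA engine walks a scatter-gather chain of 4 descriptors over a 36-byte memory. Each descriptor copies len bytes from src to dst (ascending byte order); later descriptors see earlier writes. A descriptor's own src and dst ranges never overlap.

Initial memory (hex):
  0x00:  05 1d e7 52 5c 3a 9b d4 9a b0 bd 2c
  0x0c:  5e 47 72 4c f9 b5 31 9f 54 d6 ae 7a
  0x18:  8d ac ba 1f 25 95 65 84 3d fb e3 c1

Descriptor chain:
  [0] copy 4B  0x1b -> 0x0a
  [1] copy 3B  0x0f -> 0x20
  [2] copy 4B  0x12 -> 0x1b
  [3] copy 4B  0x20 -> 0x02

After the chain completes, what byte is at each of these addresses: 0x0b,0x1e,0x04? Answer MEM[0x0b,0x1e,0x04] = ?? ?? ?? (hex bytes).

D0: mem[0x0a..0x0d] <- [1f 25 95 65]
D1: mem[0x20..0x22] <- [4c f9 b5]
D2: mem[0x1b..0x1e] <- [31 9f 54 d6]
D3: mem[0x02..0x05] <- [4c f9 b5 c1]
query mem[0x0b]=0x25, mem[0x1e]=0xd6, mem[0x04]=0xb5

MEM[0x0b,0x1e,0x04] = 25 d6 b5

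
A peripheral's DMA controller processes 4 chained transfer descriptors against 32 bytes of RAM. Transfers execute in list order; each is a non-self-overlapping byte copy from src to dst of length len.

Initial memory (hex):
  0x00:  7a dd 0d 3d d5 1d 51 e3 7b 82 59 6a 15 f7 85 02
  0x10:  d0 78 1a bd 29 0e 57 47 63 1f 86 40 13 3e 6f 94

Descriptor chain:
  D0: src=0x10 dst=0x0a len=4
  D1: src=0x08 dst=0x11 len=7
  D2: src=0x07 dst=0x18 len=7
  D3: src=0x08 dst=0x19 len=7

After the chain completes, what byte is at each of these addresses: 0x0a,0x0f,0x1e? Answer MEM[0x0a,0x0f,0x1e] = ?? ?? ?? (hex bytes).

MEM[0x0a,0x0f,0x1e] = d0 02 bd

#0 dst[0x0a+4] := {0xd0,0x78,0x1a,0xbd}
#1 dst[0x11+7] := {0x7b,0x82,0xd0,0x78,0x1a,0xbd,0x85}
#2 dst[0x18+7] := {0xe3,0x7b,0x82,0xd0,0x78,0x1a,0xbd}
#3 dst[0x19+7] := {0x7b,0x82,0xd0,0x78,0x1a,0xbd,0x85}
query mem[0x0a]=0xd0, mem[0x0f]=0x02, mem[0x1e]=0xbd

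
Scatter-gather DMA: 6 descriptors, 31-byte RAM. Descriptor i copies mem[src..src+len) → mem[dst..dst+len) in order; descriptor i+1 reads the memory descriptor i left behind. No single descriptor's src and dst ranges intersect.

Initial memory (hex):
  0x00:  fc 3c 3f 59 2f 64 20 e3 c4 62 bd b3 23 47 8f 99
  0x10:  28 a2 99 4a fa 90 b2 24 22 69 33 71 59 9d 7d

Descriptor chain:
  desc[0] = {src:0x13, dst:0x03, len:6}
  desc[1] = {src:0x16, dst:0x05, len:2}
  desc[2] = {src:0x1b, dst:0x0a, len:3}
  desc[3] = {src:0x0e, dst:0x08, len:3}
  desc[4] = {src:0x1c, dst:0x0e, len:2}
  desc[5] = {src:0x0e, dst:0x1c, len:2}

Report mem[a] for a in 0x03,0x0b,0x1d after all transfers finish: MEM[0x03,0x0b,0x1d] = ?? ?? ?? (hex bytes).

MEM[0x03,0x0b,0x1d] = 4a 59 9d

#0 dst[0x03+6] := {0x4a,0xfa,0x90,0xb2,0x24,0x22}
#1 dst[0x05+2] := {0xb2,0x24}
#2 dst[0x0a+3] := {0x71,0x59,0x9d}
#3 dst[0x08+3] := {0x8f,0x99,0x28}
#4 dst[0x0e+2] := {0x59,0x9d}
#5 dst[0x1c+2] := {0x59,0x9d}
query mem[0x03]=0x4a, mem[0x0b]=0x59, mem[0x1d]=0x9d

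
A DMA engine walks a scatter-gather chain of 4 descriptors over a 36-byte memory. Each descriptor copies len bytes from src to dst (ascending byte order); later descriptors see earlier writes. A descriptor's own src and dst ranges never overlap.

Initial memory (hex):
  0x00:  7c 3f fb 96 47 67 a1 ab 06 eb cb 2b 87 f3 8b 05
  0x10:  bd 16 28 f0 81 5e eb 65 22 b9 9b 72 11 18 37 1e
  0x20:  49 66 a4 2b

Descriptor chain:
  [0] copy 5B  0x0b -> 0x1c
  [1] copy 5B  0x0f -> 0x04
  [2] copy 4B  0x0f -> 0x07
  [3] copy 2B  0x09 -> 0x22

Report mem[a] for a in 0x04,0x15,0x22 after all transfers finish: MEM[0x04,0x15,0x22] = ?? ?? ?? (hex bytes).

MEM[0x04,0x15,0x22] = 05 5e 16

D0: mem[0x1c..0x20] <- [2b 87 f3 8b 05]
D1: mem[0x04..0x08] <- [05 bd 16 28 f0]
D2: mem[0x07..0x0a] <- [05 bd 16 28]
D3: mem[0x22..0x23] <- [16 28]
query mem[0x04]=0x05, mem[0x15]=0x5e, mem[0x22]=0x16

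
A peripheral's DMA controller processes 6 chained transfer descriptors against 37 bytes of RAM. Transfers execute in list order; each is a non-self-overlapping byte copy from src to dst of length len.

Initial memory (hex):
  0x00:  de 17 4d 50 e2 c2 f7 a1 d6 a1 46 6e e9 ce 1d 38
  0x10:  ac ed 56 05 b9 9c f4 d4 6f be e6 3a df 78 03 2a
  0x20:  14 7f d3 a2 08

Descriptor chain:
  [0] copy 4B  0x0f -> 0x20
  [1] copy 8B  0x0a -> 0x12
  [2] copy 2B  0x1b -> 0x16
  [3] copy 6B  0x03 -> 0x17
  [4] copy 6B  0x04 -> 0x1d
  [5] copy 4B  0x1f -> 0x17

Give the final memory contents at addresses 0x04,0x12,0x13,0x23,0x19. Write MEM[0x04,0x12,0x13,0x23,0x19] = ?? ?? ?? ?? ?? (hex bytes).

MEM[0x04,0x12,0x13,0x23,0x19] = e2 46 6e 56 d6

  after D0: wrote 4B at 0x20 = 38aced56
  after D1: wrote 8B at 0x12 = 466ee9ce1d38aced
  after D2: wrote 2B at 0x16 = 3adf
  after D3: wrote 6B at 0x17 = 50e2c2f7a1d6
  after D4: wrote 6B at 0x1d = e2c2f7a1d6a1
  after D5: wrote 4B at 0x17 = f7a1d6a1
query mem[0x04]=0xe2, mem[0x12]=0x46, mem[0x13]=0x6e, mem[0x23]=0x56, mem[0x19]=0xd6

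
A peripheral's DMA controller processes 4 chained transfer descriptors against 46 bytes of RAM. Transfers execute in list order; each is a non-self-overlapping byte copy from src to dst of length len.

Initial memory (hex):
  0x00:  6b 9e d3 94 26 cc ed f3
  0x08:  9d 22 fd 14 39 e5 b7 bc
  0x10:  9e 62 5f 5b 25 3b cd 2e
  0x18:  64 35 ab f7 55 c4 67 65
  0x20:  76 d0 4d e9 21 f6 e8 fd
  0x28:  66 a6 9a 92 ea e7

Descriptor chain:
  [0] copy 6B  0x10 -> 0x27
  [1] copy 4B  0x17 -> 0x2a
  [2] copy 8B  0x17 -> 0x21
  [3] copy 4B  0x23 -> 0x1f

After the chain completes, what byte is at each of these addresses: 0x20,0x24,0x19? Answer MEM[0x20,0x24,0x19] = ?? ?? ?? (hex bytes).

MEM[0x20,0x24,0x19] = ab ab 35

  after D0: wrote 6B at 0x27 = 9e625f5b253b
  after D1: wrote 4B at 0x2a = 2e6435ab
  after D2: wrote 8B at 0x21 = 2e6435abf755c467
  after D3: wrote 4B at 0x1f = 35abf755
query mem[0x20]=0xab, mem[0x24]=0xab, mem[0x19]=0x35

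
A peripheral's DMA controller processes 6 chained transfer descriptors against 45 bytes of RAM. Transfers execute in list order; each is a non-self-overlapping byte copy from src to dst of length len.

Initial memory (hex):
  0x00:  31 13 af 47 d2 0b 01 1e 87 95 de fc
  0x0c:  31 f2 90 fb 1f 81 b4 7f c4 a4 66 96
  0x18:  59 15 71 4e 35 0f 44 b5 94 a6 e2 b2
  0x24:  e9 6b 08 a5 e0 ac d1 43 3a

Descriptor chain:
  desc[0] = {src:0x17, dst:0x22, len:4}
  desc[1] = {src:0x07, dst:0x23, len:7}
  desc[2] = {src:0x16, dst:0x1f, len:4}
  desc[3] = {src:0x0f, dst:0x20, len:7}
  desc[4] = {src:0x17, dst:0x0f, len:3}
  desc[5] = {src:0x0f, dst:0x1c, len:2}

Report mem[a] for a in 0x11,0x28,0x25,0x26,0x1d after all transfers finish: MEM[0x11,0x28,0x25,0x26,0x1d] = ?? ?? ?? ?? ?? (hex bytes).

#0 dst[0x22+4] := {0x96,0x59,0x15,0x71}
#1 dst[0x23+7] := {0x1e,0x87,0x95,0xde,0xfc,0x31,0xf2}
#2 dst[0x1f+4] := {0x66,0x96,0x59,0x15}
#3 dst[0x20+7] := {0xfb,0x1f,0x81,0xb4,0x7f,0xc4,0xa4}
#4 dst[0x0f+3] := {0x96,0x59,0x15}
#5 dst[0x1c+2] := {0x96,0x59}
query mem[0x11]=0x15, mem[0x28]=0x31, mem[0x25]=0xc4, mem[0x26]=0xa4, mem[0x1d]=0x59

MEM[0x11,0x28,0x25,0x26,0x1d] = 15 31 c4 a4 59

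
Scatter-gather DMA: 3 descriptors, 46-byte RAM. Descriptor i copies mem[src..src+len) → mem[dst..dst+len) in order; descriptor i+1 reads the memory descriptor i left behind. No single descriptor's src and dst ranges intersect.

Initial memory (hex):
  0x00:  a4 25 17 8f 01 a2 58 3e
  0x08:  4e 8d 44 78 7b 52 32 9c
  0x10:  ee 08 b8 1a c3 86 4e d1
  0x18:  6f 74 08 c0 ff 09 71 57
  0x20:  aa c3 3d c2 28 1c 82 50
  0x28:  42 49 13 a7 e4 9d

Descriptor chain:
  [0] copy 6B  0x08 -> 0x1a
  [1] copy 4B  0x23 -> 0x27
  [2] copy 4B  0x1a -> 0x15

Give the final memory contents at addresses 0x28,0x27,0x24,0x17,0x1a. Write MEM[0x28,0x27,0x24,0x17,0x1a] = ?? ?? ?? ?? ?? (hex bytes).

D0: mem[0x1a..0x1f] <- [4e 8d 44 78 7b 52]
D1: mem[0x27..0x2a] <- [c2 28 1c 82]
D2: mem[0x15..0x18] <- [4e 8d 44 78]
query mem[0x28]=0x28, mem[0x27]=0xc2, mem[0x24]=0x28, mem[0x17]=0x44, mem[0x1a]=0x4e

MEM[0x28,0x27,0x24,0x17,0x1a] = 28 c2 28 44 4e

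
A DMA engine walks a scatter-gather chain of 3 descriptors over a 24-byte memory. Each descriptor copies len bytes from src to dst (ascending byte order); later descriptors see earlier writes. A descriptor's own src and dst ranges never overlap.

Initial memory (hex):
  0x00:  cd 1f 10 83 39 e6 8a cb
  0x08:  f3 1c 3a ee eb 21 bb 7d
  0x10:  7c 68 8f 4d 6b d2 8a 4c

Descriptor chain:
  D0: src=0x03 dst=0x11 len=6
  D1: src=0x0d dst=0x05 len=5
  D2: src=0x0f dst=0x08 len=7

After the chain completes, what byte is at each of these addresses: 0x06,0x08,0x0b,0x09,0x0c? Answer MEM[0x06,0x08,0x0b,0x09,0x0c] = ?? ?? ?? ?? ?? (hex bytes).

[0] 0x03->0x11 len=6 : 83 39 e6 8a cb f3
[1] 0x0d->0x05 len=5 : 21 bb 7d 7c 83
[2] 0x0f->0x08 len=7 : 7d 7c 83 39 e6 8a cb
query mem[0x06]=0xbb, mem[0x08]=0x7d, mem[0x0b]=0x39, mem[0x09]=0x7c, mem[0x0c]=0xe6

MEM[0x06,0x08,0x0b,0x09,0x0c] = bb 7d 39 7c e6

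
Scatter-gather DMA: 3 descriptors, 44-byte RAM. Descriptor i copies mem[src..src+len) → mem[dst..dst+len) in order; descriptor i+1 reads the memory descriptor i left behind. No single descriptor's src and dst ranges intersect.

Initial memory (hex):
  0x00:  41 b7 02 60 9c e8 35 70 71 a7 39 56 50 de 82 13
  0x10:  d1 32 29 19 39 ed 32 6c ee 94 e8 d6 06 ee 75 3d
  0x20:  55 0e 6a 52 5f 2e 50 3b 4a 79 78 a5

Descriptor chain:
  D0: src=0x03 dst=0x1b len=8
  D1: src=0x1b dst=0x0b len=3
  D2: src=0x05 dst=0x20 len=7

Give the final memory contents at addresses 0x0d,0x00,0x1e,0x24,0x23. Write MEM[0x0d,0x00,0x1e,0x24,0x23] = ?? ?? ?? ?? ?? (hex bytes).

  after D0: wrote 8B at 0x1b = 609ce8357071a739
  after D1: wrote 3B at 0x0b = 609ce8
  after D2: wrote 7B at 0x20 = e8357071a73960
query mem[0x0d]=0xe8, mem[0x00]=0x41, mem[0x1e]=0x35, mem[0x24]=0xa7, mem[0x23]=0x71

MEM[0x0d,0x00,0x1e,0x24,0x23] = e8 41 35 a7 71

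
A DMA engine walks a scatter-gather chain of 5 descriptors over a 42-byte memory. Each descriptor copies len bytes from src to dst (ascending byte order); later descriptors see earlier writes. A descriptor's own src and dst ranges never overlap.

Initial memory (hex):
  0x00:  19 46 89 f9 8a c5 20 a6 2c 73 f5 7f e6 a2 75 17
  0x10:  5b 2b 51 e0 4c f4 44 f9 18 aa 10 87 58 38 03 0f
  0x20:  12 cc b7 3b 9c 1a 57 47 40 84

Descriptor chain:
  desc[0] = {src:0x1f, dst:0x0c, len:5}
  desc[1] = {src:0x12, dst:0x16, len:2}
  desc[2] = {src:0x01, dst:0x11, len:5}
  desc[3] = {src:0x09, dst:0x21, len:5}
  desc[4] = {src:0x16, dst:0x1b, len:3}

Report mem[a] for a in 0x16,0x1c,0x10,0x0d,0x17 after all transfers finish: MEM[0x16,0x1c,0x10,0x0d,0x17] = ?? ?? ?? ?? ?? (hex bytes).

MEM[0x16,0x1c,0x10,0x0d,0x17] = 51 e0 3b 12 e0

  after D0: wrote 5B at 0x0c = 0f12ccb73b
  after D1: wrote 2B at 0x16 = 51e0
  after D2: wrote 5B at 0x11 = 4689f98ac5
  after D3: wrote 5B at 0x21 = 73f57f0f12
  after D4: wrote 3B at 0x1b = 51e018
query mem[0x16]=0x51, mem[0x1c]=0xe0, mem[0x10]=0x3b, mem[0x0d]=0x12, mem[0x17]=0xe0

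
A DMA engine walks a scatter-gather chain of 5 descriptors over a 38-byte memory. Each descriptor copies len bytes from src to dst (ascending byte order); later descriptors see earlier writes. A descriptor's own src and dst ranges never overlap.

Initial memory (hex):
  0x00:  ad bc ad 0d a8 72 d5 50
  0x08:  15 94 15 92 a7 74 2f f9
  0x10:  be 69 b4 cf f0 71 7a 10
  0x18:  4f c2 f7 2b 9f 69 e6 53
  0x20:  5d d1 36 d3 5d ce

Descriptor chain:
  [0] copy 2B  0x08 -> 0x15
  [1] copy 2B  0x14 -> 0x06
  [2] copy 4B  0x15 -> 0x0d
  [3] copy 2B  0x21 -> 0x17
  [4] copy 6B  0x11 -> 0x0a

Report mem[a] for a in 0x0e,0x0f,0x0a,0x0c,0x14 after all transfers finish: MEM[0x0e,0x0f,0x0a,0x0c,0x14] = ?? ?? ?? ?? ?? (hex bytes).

MEM[0x0e,0x0f,0x0a,0x0c,0x14] = 15 94 69 cf f0

D0: mem[0x15..0x16] <- [15 94]
D1: mem[0x06..0x07] <- [f0 15]
D2: mem[0x0d..0x10] <- [15 94 10 4f]
D3: mem[0x17..0x18] <- [d1 36]
D4: mem[0x0a..0x0f] <- [69 b4 cf f0 15 94]
query mem[0x0e]=0x15, mem[0x0f]=0x94, mem[0x0a]=0x69, mem[0x0c]=0xcf, mem[0x14]=0xf0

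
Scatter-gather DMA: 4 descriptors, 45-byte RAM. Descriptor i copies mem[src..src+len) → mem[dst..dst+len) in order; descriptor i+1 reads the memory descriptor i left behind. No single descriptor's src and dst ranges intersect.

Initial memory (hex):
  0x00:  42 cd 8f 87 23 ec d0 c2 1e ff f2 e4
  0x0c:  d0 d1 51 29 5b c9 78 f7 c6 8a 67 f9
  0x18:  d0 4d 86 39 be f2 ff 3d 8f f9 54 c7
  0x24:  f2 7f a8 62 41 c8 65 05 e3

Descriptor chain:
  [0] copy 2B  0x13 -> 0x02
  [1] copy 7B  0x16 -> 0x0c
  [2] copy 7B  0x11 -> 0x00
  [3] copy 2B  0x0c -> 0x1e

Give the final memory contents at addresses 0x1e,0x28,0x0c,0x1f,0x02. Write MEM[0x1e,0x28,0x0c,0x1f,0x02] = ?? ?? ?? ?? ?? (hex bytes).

MEM[0x1e,0x28,0x0c,0x1f,0x02] = 67 41 67 f9 f7

D0: mem[0x02..0x03] <- [f7 c6]
D1: mem[0x0c..0x12] <- [67 f9 d0 4d 86 39 be]
D2: mem[0x00..0x06] <- [39 be f7 c6 8a 67 f9]
D3: mem[0x1e..0x1f] <- [67 f9]
query mem[0x1e]=0x67, mem[0x28]=0x41, mem[0x0c]=0x67, mem[0x1f]=0xf9, mem[0x02]=0xf7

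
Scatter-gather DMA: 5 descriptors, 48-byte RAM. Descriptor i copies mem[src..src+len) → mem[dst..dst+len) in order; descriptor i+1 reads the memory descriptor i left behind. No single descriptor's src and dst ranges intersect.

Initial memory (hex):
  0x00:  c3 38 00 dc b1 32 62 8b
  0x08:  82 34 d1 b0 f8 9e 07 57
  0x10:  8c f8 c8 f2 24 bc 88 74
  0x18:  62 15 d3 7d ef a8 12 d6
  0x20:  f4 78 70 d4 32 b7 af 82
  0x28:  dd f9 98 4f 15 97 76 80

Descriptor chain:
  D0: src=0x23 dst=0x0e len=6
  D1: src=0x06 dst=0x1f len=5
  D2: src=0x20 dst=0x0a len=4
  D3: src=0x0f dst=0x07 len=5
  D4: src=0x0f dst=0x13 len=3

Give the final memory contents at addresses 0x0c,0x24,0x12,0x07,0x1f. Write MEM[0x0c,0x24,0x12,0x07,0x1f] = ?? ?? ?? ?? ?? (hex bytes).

[0] 0x23->0x0e len=6 : d4 32 b7 af 82 dd
[1] 0x06->0x1f len=5 : 62 8b 82 34 d1
[2] 0x20->0x0a len=4 : 8b 82 34 d1
[3] 0x0f->0x07 len=5 : 32 b7 af 82 dd
[4] 0x0f->0x13 len=3 : 32 b7 af
query mem[0x0c]=0x34, mem[0x24]=0x32, mem[0x12]=0x82, mem[0x07]=0x32, mem[0x1f]=0x62

MEM[0x0c,0x24,0x12,0x07,0x1f] = 34 32 82 32 62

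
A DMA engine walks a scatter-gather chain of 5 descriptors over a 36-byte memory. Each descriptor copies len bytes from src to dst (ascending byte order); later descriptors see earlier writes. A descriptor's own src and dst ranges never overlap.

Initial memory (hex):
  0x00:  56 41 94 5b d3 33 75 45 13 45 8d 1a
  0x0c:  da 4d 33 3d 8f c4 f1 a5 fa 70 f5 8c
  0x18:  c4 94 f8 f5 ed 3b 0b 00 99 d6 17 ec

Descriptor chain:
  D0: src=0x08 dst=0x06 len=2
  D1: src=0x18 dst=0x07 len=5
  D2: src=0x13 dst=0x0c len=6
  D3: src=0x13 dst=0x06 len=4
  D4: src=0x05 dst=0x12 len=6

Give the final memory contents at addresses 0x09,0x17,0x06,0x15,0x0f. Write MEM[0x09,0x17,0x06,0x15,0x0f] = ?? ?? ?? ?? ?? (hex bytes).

#0 dst[0x06+2] := {0x13,0x45}
#1 dst[0x07+5] := {0xc4,0x94,0xf8,0xf5,0xed}
#2 dst[0x0c+6] := {0xa5,0xfa,0x70,0xf5,0x8c,0xc4}
#3 dst[0x06+4] := {0xa5,0xfa,0x70,0xf5}
#4 dst[0x12+6] := {0x33,0xa5,0xfa,0x70,0xf5,0xf5}
query mem[0x09]=0xf5, mem[0x17]=0xf5, mem[0x06]=0xa5, mem[0x15]=0x70, mem[0x0f]=0xf5

MEM[0x09,0x17,0x06,0x15,0x0f] = f5 f5 a5 70 f5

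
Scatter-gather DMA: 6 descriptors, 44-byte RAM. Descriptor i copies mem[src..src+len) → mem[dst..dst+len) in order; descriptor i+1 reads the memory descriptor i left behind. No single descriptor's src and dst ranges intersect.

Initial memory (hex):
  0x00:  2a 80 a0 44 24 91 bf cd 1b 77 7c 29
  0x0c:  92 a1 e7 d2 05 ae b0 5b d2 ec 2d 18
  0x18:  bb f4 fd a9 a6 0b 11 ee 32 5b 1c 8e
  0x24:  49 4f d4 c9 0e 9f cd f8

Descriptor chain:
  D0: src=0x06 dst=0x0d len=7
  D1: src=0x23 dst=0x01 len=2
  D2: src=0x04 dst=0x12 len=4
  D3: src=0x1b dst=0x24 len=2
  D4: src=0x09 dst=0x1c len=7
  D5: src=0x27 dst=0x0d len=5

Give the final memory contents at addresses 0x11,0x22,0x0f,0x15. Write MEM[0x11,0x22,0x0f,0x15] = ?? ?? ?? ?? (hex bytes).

MEM[0x11,0x22,0x0f,0x15] = f8 1b 9f cd

#0 dst[0x0d+7] := {0xbf,0xcd,0x1b,0x77,0x7c,0x29,0x92}
#1 dst[0x01+2] := {0x8e,0x49}
#2 dst[0x12+4] := {0x24,0x91,0xbf,0xcd}
#3 dst[0x24+2] := {0xa9,0xa6}
#4 dst[0x1c+7] := {0x77,0x7c,0x29,0x92,0xbf,0xcd,0x1b}
#5 dst[0x0d+5] := {0xc9,0x0e,0x9f,0xcd,0xf8}
query mem[0x11]=0xf8, mem[0x22]=0x1b, mem[0x0f]=0x9f, mem[0x15]=0xcd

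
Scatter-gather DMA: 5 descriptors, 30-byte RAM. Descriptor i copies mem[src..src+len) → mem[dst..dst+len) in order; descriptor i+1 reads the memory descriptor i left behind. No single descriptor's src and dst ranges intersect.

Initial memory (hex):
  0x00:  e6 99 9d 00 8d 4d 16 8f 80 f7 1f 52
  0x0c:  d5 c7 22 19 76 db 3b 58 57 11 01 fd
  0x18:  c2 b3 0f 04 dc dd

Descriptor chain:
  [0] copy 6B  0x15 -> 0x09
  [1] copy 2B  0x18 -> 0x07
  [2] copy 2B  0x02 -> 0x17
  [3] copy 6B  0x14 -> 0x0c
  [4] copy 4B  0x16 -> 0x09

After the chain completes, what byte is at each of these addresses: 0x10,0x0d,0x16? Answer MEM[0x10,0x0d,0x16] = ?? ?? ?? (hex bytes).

[0] 0x15->0x09 len=6 : 11 01 fd c2 b3 0f
[1] 0x18->0x07 len=2 : c2 b3
[2] 0x02->0x17 len=2 : 9d 00
[3] 0x14->0x0c len=6 : 57 11 01 9d 00 b3
[4] 0x16->0x09 len=4 : 01 9d 00 b3
query mem[0x10]=0x00, mem[0x0d]=0x11, mem[0x16]=0x01

MEM[0x10,0x0d,0x16] = 00 11 01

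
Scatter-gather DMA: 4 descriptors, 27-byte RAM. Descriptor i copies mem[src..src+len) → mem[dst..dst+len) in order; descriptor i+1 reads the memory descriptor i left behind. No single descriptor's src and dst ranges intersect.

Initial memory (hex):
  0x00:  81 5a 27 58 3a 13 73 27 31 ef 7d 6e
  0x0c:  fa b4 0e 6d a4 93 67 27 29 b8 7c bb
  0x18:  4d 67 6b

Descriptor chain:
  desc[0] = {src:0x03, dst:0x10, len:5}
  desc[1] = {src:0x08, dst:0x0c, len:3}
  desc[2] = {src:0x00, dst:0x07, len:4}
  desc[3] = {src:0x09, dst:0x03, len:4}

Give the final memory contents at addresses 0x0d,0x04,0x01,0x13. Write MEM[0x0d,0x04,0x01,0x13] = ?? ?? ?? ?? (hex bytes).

  after D0: wrote 5B at 0x10 = 583a137327
  after D1: wrote 3B at 0x0c = 31ef7d
  after D2: wrote 4B at 0x07 = 815a2758
  after D3: wrote 4B at 0x03 = 27586e31
query mem[0x0d]=0xef, mem[0x04]=0x58, mem[0x01]=0x5a, mem[0x13]=0x73

MEM[0x0d,0x04,0x01,0x13] = ef 58 5a 73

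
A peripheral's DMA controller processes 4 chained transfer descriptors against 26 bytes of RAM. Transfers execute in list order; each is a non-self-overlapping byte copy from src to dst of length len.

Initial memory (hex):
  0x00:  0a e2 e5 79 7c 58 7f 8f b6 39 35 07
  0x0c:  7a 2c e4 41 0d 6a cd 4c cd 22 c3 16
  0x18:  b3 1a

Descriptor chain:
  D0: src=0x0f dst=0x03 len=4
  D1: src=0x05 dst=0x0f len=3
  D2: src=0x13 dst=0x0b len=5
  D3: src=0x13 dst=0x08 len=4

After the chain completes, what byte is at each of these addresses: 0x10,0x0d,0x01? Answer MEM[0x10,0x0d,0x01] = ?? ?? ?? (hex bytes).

MEM[0x10,0x0d,0x01] = cd 22 e2

D0: mem[0x03..0x06] <- [41 0d 6a cd]
D1: mem[0x0f..0x11] <- [6a cd 8f]
D2: mem[0x0b..0x0f] <- [4c cd 22 c3 16]
D3: mem[0x08..0x0b] <- [4c cd 22 c3]
query mem[0x10]=0xcd, mem[0x0d]=0x22, mem[0x01]=0xe2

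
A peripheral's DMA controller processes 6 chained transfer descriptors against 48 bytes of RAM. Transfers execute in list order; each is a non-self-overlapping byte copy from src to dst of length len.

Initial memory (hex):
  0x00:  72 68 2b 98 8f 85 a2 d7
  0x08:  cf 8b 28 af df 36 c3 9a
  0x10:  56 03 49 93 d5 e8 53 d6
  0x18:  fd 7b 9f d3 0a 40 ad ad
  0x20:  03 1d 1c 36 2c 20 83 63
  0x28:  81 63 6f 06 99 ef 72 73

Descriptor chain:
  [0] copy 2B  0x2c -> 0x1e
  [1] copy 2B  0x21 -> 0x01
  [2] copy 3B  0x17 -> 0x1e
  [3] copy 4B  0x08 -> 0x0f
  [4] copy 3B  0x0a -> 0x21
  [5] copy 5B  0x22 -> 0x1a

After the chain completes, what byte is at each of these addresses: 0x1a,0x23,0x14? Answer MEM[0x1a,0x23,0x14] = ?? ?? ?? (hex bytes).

MEM[0x1a,0x23,0x14] = af df d5

#0 dst[0x1e+2] := {0x99,0xef}
#1 dst[0x01+2] := {0x1d,0x1c}
#2 dst[0x1e+3] := {0xd6,0xfd,0x7b}
#3 dst[0x0f+4] := {0xcf,0x8b,0x28,0xaf}
#4 dst[0x21+3] := {0x28,0xaf,0xdf}
#5 dst[0x1a+5] := {0xaf,0xdf,0x2c,0x20,0x83}
query mem[0x1a]=0xaf, mem[0x23]=0xdf, mem[0x14]=0xd5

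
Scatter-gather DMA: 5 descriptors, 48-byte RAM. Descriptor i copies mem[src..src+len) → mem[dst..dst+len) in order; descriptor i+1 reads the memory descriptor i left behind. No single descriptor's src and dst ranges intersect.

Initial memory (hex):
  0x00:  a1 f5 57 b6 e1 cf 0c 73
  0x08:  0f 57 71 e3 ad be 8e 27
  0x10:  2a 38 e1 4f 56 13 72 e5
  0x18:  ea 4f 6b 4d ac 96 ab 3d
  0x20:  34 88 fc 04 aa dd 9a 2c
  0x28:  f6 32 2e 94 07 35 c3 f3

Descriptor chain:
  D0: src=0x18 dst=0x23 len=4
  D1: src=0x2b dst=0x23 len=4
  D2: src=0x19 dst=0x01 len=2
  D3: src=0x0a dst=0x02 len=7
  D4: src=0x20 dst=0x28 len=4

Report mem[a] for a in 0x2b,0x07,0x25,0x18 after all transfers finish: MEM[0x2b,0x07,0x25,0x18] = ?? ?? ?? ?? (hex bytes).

MEM[0x2b,0x07,0x25,0x18] = 94 27 35 ea

[0] 0x18->0x23 len=4 : ea 4f 6b 4d
[1] 0x2b->0x23 len=4 : 94 07 35 c3
[2] 0x19->0x01 len=2 : 4f 6b
[3] 0x0a->0x02 len=7 : 71 e3 ad be 8e 27 2a
[4] 0x20->0x28 len=4 : 34 88 fc 94
query mem[0x2b]=0x94, mem[0x07]=0x27, mem[0x25]=0x35, mem[0x18]=0xea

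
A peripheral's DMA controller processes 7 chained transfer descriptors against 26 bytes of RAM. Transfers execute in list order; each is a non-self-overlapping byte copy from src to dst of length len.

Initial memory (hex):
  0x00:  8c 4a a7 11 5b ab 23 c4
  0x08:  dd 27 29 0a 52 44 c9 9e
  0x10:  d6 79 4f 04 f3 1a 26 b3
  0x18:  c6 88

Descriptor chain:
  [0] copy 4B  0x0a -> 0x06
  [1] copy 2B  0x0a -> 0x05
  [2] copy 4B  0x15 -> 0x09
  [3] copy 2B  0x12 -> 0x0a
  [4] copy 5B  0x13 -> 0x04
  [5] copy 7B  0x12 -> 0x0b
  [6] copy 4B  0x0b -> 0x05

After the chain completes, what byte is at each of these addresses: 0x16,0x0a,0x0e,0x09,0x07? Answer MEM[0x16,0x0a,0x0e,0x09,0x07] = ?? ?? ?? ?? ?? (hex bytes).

[0] 0x0a->0x06 len=4 : 29 0a 52 44
[1] 0x0a->0x05 len=2 : 29 0a
[2] 0x15->0x09 len=4 : 1a 26 b3 c6
[3] 0x12->0x0a len=2 : 4f 04
[4] 0x13->0x04 len=5 : 04 f3 1a 26 b3
[5] 0x12->0x0b len=7 : 4f 04 f3 1a 26 b3 c6
[6] 0x0b->0x05 len=4 : 4f 04 f3 1a
query mem[0x16]=0x26, mem[0x0a]=0x4f, mem[0x0e]=0x1a, mem[0x09]=0x1a, mem[0x07]=0xf3

MEM[0x16,0x0a,0x0e,0x09,0x07] = 26 4f 1a 1a f3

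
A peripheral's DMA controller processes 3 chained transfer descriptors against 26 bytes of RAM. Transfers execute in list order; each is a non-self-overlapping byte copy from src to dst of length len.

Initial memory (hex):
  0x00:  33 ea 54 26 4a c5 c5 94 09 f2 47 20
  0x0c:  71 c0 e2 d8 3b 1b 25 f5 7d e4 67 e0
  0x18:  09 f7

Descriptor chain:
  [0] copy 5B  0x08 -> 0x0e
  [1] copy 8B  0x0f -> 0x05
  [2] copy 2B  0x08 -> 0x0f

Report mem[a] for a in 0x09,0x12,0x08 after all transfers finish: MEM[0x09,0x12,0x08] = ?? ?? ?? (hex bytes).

MEM[0x09,0x12,0x08] = f5 71 71

[0] 0x08->0x0e len=5 : 09 f2 47 20 71
[1] 0x0f->0x05 len=8 : f2 47 20 71 f5 7d e4 67
[2] 0x08->0x0f len=2 : 71 f5
query mem[0x09]=0xf5, mem[0x12]=0x71, mem[0x08]=0x71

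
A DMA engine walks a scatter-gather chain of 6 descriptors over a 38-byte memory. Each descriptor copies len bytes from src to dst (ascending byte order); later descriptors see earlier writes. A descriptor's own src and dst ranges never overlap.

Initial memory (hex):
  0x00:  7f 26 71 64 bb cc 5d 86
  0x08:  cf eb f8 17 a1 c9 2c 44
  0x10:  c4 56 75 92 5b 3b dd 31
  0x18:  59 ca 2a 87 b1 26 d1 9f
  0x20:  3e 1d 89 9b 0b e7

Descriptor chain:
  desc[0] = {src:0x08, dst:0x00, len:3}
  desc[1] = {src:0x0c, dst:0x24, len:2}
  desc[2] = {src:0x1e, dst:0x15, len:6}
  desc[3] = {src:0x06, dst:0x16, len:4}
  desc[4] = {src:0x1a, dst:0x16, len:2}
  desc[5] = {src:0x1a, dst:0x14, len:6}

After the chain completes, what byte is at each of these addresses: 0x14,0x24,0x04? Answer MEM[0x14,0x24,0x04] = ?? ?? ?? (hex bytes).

  after D0: wrote 3B at 0x00 = cfebf8
  after D1: wrote 2B at 0x24 = a1c9
  after D2: wrote 6B at 0x15 = d19f3e1d899b
  after D3: wrote 4B at 0x16 = 5d86cfeb
  after D4: wrote 2B at 0x16 = 9b87
  after D5: wrote 6B at 0x14 = 9b87b126d19f
query mem[0x14]=0x9b, mem[0x24]=0xa1, mem[0x04]=0xbb

MEM[0x14,0x24,0x04] = 9b a1 bb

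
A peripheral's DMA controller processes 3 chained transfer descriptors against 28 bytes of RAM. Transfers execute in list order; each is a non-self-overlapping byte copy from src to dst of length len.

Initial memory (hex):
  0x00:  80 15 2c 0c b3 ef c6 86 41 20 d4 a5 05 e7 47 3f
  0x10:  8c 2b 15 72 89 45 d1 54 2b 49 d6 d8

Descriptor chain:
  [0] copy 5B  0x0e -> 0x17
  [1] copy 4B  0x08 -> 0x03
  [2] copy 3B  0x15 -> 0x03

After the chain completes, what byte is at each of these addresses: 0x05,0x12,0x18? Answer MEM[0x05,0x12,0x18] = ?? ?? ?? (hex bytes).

MEM[0x05,0x12,0x18] = 47 15 3f

[0] 0x0e->0x17 len=5 : 47 3f 8c 2b 15
[1] 0x08->0x03 len=4 : 41 20 d4 a5
[2] 0x15->0x03 len=3 : 45 d1 47
query mem[0x05]=0x47, mem[0x12]=0x15, mem[0x18]=0x3f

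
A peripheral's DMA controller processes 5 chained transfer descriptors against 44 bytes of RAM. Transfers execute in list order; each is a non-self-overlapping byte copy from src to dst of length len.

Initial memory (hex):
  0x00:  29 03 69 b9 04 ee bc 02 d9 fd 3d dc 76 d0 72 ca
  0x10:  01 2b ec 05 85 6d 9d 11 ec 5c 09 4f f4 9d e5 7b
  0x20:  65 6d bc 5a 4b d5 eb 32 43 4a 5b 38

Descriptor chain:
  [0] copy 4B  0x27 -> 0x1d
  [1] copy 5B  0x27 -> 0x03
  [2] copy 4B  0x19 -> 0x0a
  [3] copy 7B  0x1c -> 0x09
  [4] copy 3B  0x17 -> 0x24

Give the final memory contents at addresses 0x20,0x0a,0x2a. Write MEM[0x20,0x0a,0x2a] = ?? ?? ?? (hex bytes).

MEM[0x20,0x0a,0x2a] = 5b 32 5b

D0: mem[0x1d..0x20] <- [32 43 4a 5b]
D1: mem[0x03..0x07] <- [32 43 4a 5b 38]
D2: mem[0x0a..0x0d] <- [5c 09 4f f4]
D3: mem[0x09..0x0f] <- [f4 32 43 4a 5b 6d bc]
D4: mem[0x24..0x26] <- [11 ec 5c]
query mem[0x20]=0x5b, mem[0x0a]=0x32, mem[0x2a]=0x5b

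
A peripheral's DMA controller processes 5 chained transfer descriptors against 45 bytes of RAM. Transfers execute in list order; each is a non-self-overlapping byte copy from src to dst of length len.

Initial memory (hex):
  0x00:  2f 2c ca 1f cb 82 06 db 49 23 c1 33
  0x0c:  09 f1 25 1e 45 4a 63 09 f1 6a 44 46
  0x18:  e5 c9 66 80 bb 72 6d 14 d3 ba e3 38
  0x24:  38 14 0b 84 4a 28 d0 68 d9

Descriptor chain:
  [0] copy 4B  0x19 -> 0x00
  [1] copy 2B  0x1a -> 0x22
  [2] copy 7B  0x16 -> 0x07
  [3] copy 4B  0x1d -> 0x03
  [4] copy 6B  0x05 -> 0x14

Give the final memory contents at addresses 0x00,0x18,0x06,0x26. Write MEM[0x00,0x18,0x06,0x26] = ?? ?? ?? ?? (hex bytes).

MEM[0x00,0x18,0x06,0x26] = c9 e5 d3 0b

[0] 0x19->0x00 len=4 : c9 66 80 bb
[1] 0x1a->0x22 len=2 : 66 80
[2] 0x16->0x07 len=7 : 44 46 e5 c9 66 80 bb
[3] 0x1d->0x03 len=4 : 72 6d 14 d3
[4] 0x05->0x14 len=6 : 14 d3 44 46 e5 c9
query mem[0x00]=0xc9, mem[0x18]=0xe5, mem[0x06]=0xd3, mem[0x26]=0x0b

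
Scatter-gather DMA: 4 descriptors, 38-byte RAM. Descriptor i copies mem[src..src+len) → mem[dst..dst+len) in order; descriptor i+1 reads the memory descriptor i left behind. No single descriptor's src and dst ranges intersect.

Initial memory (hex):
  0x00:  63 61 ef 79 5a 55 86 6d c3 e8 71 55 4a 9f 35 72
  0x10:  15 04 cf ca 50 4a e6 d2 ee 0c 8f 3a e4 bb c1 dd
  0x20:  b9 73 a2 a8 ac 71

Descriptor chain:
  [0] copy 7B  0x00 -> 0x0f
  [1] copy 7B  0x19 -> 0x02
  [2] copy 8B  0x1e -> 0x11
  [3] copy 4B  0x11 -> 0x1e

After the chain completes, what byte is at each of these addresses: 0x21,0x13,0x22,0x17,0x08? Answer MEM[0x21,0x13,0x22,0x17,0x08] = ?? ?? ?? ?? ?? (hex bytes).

MEM[0x21,0x13,0x22,0x17,0x08] = 73 b9 a2 ac dd

D0: mem[0x0f..0x15] <- [63 61 ef 79 5a 55 86]
D1: mem[0x02..0x08] <- [0c 8f 3a e4 bb c1 dd]
D2: mem[0x11..0x18] <- [c1 dd b9 73 a2 a8 ac 71]
D3: mem[0x1e..0x21] <- [c1 dd b9 73]
query mem[0x21]=0x73, mem[0x13]=0xb9, mem[0x22]=0xa2, mem[0x17]=0xac, mem[0x08]=0xdd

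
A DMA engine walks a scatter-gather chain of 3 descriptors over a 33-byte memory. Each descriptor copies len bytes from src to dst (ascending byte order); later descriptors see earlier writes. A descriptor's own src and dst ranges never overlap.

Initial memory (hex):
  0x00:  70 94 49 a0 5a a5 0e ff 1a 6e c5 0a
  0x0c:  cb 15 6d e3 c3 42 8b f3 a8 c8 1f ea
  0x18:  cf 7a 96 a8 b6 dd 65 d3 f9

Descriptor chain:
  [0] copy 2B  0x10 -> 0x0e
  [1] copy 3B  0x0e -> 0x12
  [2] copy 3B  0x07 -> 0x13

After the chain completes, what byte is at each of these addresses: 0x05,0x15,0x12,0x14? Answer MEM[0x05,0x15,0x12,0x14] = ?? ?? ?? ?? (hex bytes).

#0 dst[0x0e+2] := {0xc3,0x42}
#1 dst[0x12+3] := {0xc3,0x42,0xc3}
#2 dst[0x13+3] := {0xff,0x1a,0x6e}
query mem[0x05]=0xa5, mem[0x15]=0x6e, mem[0x12]=0xc3, mem[0x14]=0x1a

MEM[0x05,0x15,0x12,0x14] = a5 6e c3 1a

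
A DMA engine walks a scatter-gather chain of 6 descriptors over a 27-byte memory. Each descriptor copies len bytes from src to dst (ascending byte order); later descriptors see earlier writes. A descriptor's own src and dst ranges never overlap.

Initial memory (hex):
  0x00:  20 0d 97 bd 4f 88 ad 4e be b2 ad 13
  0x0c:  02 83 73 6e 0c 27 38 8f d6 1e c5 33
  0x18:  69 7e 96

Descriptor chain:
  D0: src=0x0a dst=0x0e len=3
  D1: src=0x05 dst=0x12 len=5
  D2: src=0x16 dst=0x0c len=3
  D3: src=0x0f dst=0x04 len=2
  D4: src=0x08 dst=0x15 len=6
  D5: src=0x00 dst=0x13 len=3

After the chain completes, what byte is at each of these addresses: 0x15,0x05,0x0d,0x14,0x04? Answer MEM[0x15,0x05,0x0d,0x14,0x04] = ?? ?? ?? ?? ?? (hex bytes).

D0: mem[0x0e..0x10] <- [ad 13 02]
D1: mem[0x12..0x16] <- [88 ad 4e be b2]
D2: mem[0x0c..0x0e] <- [b2 33 69]
D3: mem[0x04..0x05] <- [13 02]
D4: mem[0x15..0x1a] <- [be b2 ad 13 b2 33]
D5: mem[0x13..0x15] <- [20 0d 97]
query mem[0x15]=0x97, mem[0x05]=0x02, mem[0x0d]=0x33, mem[0x14]=0x0d, mem[0x04]=0x13

MEM[0x15,0x05,0x0d,0x14,0x04] = 97 02 33 0d 13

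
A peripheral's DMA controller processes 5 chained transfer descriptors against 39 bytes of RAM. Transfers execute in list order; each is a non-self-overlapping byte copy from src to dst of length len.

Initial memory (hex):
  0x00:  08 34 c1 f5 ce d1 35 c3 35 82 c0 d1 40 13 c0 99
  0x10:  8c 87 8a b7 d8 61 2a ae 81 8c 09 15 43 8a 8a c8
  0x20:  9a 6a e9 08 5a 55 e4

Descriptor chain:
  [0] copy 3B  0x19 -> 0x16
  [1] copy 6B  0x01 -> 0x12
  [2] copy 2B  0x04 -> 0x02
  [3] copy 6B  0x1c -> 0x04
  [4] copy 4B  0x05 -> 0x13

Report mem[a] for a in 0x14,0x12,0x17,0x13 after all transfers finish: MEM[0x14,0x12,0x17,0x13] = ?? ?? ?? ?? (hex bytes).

MEM[0x14,0x12,0x17,0x13] = 8a 34 35 8a

[0] 0x19->0x16 len=3 : 8c 09 15
[1] 0x01->0x12 len=6 : 34 c1 f5 ce d1 35
[2] 0x04->0x02 len=2 : ce d1
[3] 0x1c->0x04 len=6 : 43 8a 8a c8 9a 6a
[4] 0x05->0x13 len=4 : 8a 8a c8 9a
query mem[0x14]=0x8a, mem[0x12]=0x34, mem[0x17]=0x35, mem[0x13]=0x8a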